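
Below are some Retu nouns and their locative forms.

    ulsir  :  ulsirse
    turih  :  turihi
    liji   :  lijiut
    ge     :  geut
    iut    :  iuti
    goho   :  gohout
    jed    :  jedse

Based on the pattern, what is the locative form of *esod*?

esodse

The pattern is voicing of the final sound: -i when the stem ends in a voiceless consonant (*turih*, *iut*); -se when the stem ends in a voiced consonant (*ulsir*, *jed*); -ut when the stem ends in a vowel (*liji*, *ge*, *goho*).
*esod*: final sound = /d/, a voiced consonant → -se → *esodse*.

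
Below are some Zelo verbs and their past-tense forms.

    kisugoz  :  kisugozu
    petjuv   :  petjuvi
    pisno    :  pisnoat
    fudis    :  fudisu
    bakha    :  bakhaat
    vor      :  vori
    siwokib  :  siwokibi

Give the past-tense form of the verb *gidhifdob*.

gidhifdobi

The suffix is conditioned by the final sound: -u when the stem ends in a sibilant (*kisugoz*, *fudis*); -i when the stem ends in a non-sibilant consonant (*petjuv*, *vor*, *siwokib*); -at when the stem ends in a vowel (*pisno*, *bakha*).
*gidhifdob*: final sound = /b/, a non-sibilant consonant → -i → *gidhifdobi*.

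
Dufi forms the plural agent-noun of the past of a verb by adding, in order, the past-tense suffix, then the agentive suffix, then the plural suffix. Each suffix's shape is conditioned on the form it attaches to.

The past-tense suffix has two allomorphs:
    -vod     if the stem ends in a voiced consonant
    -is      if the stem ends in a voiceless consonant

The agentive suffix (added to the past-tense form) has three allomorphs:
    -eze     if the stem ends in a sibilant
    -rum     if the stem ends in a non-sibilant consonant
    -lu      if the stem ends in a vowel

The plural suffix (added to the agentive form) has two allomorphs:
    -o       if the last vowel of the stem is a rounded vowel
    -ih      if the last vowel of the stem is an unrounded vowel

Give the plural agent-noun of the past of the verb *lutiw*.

Since the final consonant of *lutiw* is /w/ (voiced), it takes -vod, giving *lutiwvod*.
The past-tense form *lutiwvod*: final sound = /d/, a non-sibilant consonant → -rum → *lutiwvodrum*.
The last vowel of the agentive form *lutiwvodrum* is /u/, which is a rounded vowel, so the plural suffix is -o, giving *lutiwvodrumo*.

lutiwvodrumo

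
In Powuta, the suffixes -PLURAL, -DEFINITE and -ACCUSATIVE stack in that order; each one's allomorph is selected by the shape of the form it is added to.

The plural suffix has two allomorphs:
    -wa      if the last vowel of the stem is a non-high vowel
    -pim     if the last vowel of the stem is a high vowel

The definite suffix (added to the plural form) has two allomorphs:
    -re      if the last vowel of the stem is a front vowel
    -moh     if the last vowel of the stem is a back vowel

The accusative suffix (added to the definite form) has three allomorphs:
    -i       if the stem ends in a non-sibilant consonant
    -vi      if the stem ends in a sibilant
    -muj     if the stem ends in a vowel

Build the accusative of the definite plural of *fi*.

*fi*: last vowel = /i/, a high vowel → -pim → *fipim*.
Since the last vowel of the plural form *fipim* is /i/ (a front vowel), it takes -re, giving *fipimre*.
The definite form *fipimre* — final sound /e/ (a vowel) → -muj → *fipimremuj*.

fipimremuj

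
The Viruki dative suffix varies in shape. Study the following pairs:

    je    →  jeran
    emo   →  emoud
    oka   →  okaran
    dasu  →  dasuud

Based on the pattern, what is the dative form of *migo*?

migoud

The alternation tracks the last vowel of the stem — -ud when the last vowel of the stem is a rounded vowel (*emo*, *dasu*); -ran when the last vowel of the stem is an unrounded vowel (*je*, *oka*).
*migo*: last vowel = /o/, a rounded vowel → -ud → *migoud*.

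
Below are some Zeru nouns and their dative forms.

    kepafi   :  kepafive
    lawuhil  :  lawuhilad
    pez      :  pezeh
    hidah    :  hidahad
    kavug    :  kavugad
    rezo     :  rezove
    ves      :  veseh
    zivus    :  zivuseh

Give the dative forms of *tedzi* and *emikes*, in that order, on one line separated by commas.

tedzive, emikeseh

The suffix is conditioned by the final sound: -eh when the stem ends in a sibilant (*pez*, *ves*, *zivus*); -ad when the stem ends in a non-sibilant consonant (*lawuhil*, *hidah*, *kavug*); -ve when the stem ends in a vowel (*kepafi*, *rezo*).
*tedzi* — final sound /i/ (a vowel) → -ve → *tedzive*.
*emikes*: final sound = /s/, a sibilant → -eh → *emikeseh*.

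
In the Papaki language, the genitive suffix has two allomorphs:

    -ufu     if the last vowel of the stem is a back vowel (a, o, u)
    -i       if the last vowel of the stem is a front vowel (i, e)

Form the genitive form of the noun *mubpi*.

The last vowel of *mubpi* is /i/, which is a front vowel, so the suffix is -i, giving *mubpii*.

mubpii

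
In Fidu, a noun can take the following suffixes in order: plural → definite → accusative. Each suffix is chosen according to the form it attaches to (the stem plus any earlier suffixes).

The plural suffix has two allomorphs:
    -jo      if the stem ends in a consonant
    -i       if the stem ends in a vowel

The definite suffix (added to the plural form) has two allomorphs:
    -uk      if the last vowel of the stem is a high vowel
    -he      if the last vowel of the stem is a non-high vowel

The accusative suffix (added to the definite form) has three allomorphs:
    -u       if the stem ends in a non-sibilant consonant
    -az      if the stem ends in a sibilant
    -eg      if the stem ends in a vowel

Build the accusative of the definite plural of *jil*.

jiljoheeg

*jil*: final sound = /l/, a consonant → -jo → *jiljo*.
The last vowel of the plural form *jiljo* is /o/, which is a non-high vowel, so the definite suffix is -he, giving *jiljohe*.
Since the final sound of the definite form *jiljohe* is /e/ (a vowel), it takes -eg, giving *jiljoheeg*.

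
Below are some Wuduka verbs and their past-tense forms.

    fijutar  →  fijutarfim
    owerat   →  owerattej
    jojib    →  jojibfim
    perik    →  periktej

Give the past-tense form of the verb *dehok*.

dehoktej

The suffix is conditioned by the final consonant: -tej when the stem ends in a voiceless consonant (*owerat*, *perik*); -fim when the stem ends in a voiced consonant (*fijutar*, *jojib*).
The final consonant of *dehok* is /k/, which is voiceless, so the suffix is -tej, giving *dehoktej*.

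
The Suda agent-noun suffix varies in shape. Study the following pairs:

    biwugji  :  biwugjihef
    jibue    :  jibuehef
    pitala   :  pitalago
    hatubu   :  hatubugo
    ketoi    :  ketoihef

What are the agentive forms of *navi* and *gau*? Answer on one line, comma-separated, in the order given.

The alternation tracks the last vowel of the stem — -hef when the last vowel of the stem is a front vowel (*biwugji*, *jibue*, *ketoi*); -go when the last vowel of the stem is a back vowel (*pitala*, *hatubu*).
Since the last vowel of *navi* is /i/ (a front vowel), it takes -hef, giving *navihef*.
The last vowel of *gau* is /u/, which is a back vowel, so the suffix is -go, giving *gaugo*.

navihef, gaugo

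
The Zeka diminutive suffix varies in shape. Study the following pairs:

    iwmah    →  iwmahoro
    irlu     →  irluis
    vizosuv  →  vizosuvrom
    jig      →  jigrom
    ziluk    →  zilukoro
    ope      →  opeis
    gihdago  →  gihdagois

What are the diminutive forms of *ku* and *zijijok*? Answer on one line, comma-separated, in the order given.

The alternation tracks the final sound of the stem — -oro when the stem ends in a voiceless consonant (*iwmah*, *ziluk*); -rom when the stem ends in a voiced consonant (*vizosuv*, *jig*); -is when the stem ends in a vowel (*irlu*, *ope*, *gihdago*).
The final sound of *ku* is /u/, which is a vowel, so the suffix is -is, giving *kuis*.
*zijijok* — final sound /k/ (a voiceless consonant) → -oro → *zijijokoro*.

kuis, zijijokoro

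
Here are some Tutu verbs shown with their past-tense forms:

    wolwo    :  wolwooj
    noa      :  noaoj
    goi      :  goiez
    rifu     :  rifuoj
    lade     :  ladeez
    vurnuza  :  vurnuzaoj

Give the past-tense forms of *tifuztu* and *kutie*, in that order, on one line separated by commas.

tifuztuoj, kutieez

The suffix is conditioned by the last vowel: -ez when the last vowel of the stem is a front vowel (*goi*, *lade*); -oj when the last vowel of the stem is a back vowel (*wolwo*, *noa*, *rifu*, *vurnuza*).
*tifuztu*: last vowel = /u/, a back vowel → -oj → *tifuztuoj*.
Since the last vowel of *kutie* is /e/ (a front vowel), it takes -ez, giving *kutieez*.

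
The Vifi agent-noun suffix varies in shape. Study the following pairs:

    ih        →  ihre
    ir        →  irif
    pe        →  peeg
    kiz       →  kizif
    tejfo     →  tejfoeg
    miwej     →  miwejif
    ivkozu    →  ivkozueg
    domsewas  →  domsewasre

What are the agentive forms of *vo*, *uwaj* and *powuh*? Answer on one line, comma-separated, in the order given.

voeg, uwajif, powuhre

The pattern is voicing of the final sound: -re when the stem ends in a voiceless consonant (*ih*, *domsewas*); -if when the stem ends in a voiced consonant (*ir*, *kiz*, *miwej*); -eg when the stem ends in a vowel (*pe*, *tejfo*, *ivkozu*).
The final sound of *vo* is /o/, which is a vowel, so the suffix is -eg, giving *voeg*.
*uwaj* — final sound /j/ (a voiced consonant) → -if → *uwajif*.
*powuh*: final sound = /h/, a voiceless consonant → -re → *powuhre*.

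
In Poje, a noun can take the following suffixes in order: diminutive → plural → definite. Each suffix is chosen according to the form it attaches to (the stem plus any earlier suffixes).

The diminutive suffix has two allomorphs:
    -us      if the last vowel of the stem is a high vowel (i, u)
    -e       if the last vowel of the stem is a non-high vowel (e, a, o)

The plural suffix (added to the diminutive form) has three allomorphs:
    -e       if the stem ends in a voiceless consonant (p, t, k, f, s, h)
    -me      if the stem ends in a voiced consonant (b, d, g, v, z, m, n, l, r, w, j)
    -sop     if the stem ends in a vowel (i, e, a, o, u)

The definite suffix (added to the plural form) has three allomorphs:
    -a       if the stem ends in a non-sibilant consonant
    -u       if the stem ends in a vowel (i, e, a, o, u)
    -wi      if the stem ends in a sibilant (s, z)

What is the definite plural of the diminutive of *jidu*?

The last vowel of *jidu* is /u/, which is a high vowel, so the diminutive suffix is -us, giving *jiduus*.
The final sound of the diminutive form *jiduus* is /s/, which is a voiceless consonant, so the plural suffix is -e, giving *jiduuse*.
The final sound of the plural form *jiduuse* is /e/, which is a vowel, so the definite suffix is -u, giving *jiduuseu*.

jiduuseu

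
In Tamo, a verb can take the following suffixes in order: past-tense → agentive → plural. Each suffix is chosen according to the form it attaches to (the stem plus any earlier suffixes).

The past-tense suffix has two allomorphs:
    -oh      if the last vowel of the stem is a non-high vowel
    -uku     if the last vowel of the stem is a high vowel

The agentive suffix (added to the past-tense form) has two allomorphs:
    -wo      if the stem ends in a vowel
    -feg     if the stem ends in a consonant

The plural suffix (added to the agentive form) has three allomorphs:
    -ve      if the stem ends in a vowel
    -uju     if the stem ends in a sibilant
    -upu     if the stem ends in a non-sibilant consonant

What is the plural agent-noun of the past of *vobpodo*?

vobpodoohfegupu

The last vowel of *vobpodo* is /o/, which is a non-high vowel, so the past-tense suffix is -oh, giving *vobpodooh*.
Since the final sound of the past-tense form *vobpodooh* is /h/ (a consonant), it takes -feg, giving *vobpodoohfeg*.
The agentive form *vobpodoohfeg* — final sound /g/ (a non-sibilant consonant) → -upu → *vobpodoohfegupu*.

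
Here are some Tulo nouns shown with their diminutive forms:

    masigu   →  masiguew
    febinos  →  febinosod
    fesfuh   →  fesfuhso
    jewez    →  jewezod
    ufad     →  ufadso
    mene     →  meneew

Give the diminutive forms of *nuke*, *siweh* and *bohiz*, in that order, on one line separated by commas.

nukeew, siwehso, bohizod

The suffix is conditioned by the final sound: -od when the stem ends in a sibilant (*febinos*, *jewez*); -so when the stem ends in a non-sibilant consonant (*fesfuh*, *ufad*); -ew when the stem ends in a vowel (*masigu*, *mene*).
The final sound of *nuke* is /e/, which is a vowel, so the suffix is -ew, giving *nukeew*.
The final sound of *siweh* is /h/, which is a non-sibilant consonant, so the suffix is -so, giving *siwehso*.
Since the final sound of *bohiz* is /z/ (a sibilant), it takes -od, giving *bohizod*.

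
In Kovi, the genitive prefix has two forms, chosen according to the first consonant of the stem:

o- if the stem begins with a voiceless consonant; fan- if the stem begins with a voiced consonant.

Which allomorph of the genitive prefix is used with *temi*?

*temi* — first consonant /t/ (voiceless) → o-.

o-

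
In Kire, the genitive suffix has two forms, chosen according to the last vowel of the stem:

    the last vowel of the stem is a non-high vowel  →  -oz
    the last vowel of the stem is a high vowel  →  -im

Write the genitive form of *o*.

*o*: last vowel = /o/, a non-high vowel → -oz → *ooz*.

ooz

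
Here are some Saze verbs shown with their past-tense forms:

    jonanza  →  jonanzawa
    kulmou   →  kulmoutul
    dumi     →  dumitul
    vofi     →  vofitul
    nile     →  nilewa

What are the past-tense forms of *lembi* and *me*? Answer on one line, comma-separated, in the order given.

lembitul, mewa

The suffix is conditioned by the last vowel: -tul when the last vowel of the stem is a high vowel (*kulmou*, *dumi*, *vofi*); -wa when the last vowel of the stem is a non-high vowel (*jonanza*, *nile*).
*lembi*: last vowel = /i/, a high vowel → -tul → *lembitul*.
Since the last vowel of *me* is /e/ (a non-high vowel), it takes -wa, giving *mewa*.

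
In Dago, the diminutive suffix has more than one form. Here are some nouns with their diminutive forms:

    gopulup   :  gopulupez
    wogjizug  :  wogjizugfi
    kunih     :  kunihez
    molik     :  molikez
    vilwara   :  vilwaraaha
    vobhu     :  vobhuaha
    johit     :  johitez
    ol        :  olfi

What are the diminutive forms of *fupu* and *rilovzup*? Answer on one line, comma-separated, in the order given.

The pattern is voicing of the final sound: -ez when the stem ends in a voiceless consonant (*gopulup*, *kunih*, *molik*, *johit*); -fi when the stem ends in a voiced consonant (*wogjizug*, *ol*); -aha when the stem ends in a vowel (*vilwara*, *vobhu*).
Since the final sound of *fupu* is /u/ (a vowel), it takes -aha, giving *fupuaha*.
*rilovzup* — final sound /p/ (a voiceless consonant) → -ez → *rilovzupez*.

fupuaha, rilovzupez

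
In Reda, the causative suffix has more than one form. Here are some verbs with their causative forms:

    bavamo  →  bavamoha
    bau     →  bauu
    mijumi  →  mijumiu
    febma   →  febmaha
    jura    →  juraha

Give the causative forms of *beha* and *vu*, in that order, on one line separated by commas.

Looking at the last vowel of each stem: -u when the last vowel of the stem is a high vowel (*bau*, *mijumi*); -ha when the last vowel of the stem is a non-high vowel (*bavamo*, *febma*, *jura*).
*beha*: last vowel = /a/, a non-high vowel → -ha → *behaha*.
The last vowel of *vu* is /u/, which is a high vowel, so the suffix is -u, giving *vuu*.

behaha, vuu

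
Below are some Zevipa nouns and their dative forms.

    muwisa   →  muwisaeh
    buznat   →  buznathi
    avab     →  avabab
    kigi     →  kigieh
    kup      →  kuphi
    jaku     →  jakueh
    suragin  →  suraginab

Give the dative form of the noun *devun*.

The alternation tracks the final sound of the stem — -hi when the stem ends in a voiceless consonant (*buznat*, *kup*); -ab when the stem ends in a voiced consonant (*avab*, *suragin*); -eh when the stem ends in a vowel (*muwisa*, *kigi*, *jaku*).
Since the final sound of *devun* is /n/ (a voiced consonant), it takes -ab, giving *devunab*.

devunab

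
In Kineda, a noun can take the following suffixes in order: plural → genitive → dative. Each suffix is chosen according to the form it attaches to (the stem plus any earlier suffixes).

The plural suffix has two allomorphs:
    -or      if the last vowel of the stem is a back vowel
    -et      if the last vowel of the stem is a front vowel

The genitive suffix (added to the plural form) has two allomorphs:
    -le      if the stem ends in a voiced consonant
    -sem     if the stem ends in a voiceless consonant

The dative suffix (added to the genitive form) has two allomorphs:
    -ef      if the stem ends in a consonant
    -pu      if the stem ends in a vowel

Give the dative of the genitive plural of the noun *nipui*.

The last vowel of *nipui* is /i/, which is a front vowel, so the plural suffix is -et, giving *nipuiet*.
The plural form *nipuiet*: final consonant = /t/, voiceless → -sem → *nipuietsem*.
The genitive form *nipuietsem*: final sound = /m/, a consonant → -ef → *nipuietsemef*.

nipuietsemef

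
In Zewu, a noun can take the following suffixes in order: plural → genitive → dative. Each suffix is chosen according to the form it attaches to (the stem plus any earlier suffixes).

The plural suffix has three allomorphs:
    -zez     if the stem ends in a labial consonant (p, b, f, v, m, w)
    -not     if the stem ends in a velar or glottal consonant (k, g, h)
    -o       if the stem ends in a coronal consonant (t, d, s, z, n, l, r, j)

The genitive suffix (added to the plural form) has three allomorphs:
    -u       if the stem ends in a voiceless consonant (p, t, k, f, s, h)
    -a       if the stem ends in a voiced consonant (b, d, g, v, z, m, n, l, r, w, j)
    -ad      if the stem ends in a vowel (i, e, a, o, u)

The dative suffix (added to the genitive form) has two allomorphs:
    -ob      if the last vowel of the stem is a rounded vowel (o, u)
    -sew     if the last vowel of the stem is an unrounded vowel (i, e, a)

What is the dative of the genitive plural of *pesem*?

pesemzezasew

*pesem* — final consonant /m/ (labial) → -zez → *pesemzez*.
The final sound of the plural form *pesemzez* is /z/, which is a voiced consonant, so the genitive suffix is -a, giving *pesemzeza*.
Since the last vowel of the genitive form *pesemzeza* is /a/ (an unrounded vowel), it takes -sew, giving *pesemzezasew*.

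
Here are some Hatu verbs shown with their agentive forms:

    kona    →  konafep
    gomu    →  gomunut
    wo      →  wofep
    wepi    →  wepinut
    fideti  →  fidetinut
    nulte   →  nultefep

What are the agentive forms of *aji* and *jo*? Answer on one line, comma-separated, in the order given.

The pattern is height harmony: -nut when the last vowel of the stem is a high vowel (*gomu*, *wepi*, *fideti*); -fep when the last vowel of the stem is a non-high vowel (*kona*, *wo*, *nulte*).
*aji* — last vowel /i/ (a high vowel) → -nut → *ajinut*.
*jo* — last vowel /o/ (a non-high vowel) → -fep → *jofep*.

ajinut, jofep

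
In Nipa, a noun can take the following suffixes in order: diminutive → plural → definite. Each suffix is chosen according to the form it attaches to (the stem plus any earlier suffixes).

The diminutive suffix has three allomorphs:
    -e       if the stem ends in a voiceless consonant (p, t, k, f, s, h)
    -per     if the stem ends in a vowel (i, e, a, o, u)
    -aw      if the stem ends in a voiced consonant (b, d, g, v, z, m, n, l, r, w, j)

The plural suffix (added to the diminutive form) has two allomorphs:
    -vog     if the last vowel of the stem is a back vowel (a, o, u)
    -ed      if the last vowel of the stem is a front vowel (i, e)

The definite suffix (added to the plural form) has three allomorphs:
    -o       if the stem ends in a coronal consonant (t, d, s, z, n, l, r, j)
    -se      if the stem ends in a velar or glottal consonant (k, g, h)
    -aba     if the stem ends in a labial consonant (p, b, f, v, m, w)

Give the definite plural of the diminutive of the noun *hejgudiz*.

Since the final sound of *hejgudiz* is /z/ (a voiced consonant), it takes -aw, giving *hejgudizaw*.
Since the last vowel of the diminutive form *hejgudizaw* is /a/ (a back vowel), it takes -vog, giving *hejgudizawvog*.
The final consonant of the plural form *hejgudizawvog* is /g/, which is velar/glottal, so the definite suffix is -se, giving *hejgudizawvogse*.

hejgudizawvogse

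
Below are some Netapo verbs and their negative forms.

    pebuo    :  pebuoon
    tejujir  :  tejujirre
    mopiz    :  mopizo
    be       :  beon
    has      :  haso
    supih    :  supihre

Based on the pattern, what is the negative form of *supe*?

The alternation tracks the final sound of the stem — -o when the stem ends in a sibilant (*mopiz*, *has*); -re when the stem ends in a non-sibilant consonant (*tejujir*, *supih*); -on when the stem ends in a vowel (*pebuo*, *be*).
*supe* — final sound /e/ (a vowel) → -on → *supeon*.

supeon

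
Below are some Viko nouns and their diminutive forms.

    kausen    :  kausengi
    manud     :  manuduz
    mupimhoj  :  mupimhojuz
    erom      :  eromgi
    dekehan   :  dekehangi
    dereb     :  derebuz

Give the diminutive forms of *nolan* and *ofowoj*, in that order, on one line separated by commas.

The alternation tracks the final consonant of the stem — -gi when the stem ends in a nasal (*kausen*, *erom*, *dekehan*); -uz when the stem ends in a non-nasal consonant (*manud*, *mupimhoj*, *dereb*).
Since the final consonant of *nolan* is /n/ (a nasal), it takes -gi, giving *nolangi*.
Since the final consonant of *ofowoj* is /j/ (non-nasal), it takes -uz, giving *ofowojuz*.

nolangi, ofowojuz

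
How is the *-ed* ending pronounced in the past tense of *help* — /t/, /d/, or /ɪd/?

The stem *help* ends in a voiceless consonant other than /t/.
The -ed suffix is realized as /ɪd/ after /t, d/; as /t/ after other voiceless consonants; and as /d/ after other voiced sounds.
So -ed on *help* is pronounced /t/.

/t/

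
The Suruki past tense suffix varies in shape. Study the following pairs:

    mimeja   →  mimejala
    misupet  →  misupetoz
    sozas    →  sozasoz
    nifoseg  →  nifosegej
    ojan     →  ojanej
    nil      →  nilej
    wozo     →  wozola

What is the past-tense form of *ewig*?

The alternation tracks the final sound of the stem — -oz when the stem ends in a voiceless consonant (*misupet*, *sozas*); -ej when the stem ends in a voiced consonant (*nifoseg*, *ojan*, *nil*); -la when the stem ends in a vowel (*mimeja*, *wozo*).
Since the final sound of *ewig* is /g/ (a voiced consonant), it takes -ej, giving *ewigej*.

ewigej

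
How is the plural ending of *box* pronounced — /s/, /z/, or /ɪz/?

/ɪz/

The stem *box* ends in a sibilant (/s, z, ʃ, ʒ, tʃ, dʒ/).
The plural suffix surfaces as /ɪz/ after sibilants, /s/ after other voiceless consonants, and /z/ after other voiced sounds.
So the plural -s on *box* is pronounced /ɪz/.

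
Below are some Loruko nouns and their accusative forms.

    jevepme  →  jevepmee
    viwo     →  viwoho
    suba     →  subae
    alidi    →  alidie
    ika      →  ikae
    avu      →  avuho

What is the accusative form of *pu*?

puho

The alternation tracks the last vowel of the stem — -ho when the last vowel of the stem is a rounded vowel (*viwo*, *avu*); -e when the last vowel of the stem is an unrounded vowel (*jevepme*, *suba*, *alidi*, *ika*).
*pu* — last vowel /u/ (a rounded vowel) → -ho → *puho*.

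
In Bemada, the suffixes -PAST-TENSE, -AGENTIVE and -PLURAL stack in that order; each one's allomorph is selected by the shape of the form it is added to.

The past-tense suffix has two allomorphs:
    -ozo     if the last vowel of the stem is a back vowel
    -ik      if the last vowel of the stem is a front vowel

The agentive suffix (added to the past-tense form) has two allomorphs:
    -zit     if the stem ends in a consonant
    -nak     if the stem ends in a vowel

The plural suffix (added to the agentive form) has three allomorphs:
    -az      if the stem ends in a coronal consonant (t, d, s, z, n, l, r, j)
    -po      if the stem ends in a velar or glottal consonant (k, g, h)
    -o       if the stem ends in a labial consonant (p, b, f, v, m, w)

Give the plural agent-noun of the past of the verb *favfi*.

The last vowel of *favfi* is /i/, which is a front vowel, so the past-tense suffix is -ik, giving *favfiik*.
The past-tense form *favfiik*: final sound = /k/, a consonant → -zit → *favfiikzit*.
The agentive form *favfiikzit*: final consonant = /t/, coronal → -az → *favfiikzitaz*.

favfiikzitaz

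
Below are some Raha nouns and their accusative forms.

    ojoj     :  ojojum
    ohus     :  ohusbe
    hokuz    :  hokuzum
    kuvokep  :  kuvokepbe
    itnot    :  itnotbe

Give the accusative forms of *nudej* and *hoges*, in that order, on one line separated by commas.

The suffix is conditioned by the final consonant: -be when the stem ends in a voiceless consonant (*ohus*, *kuvokep*, *itnot*); -um when the stem ends in a voiced consonant (*ojoj*, *hokuz*).
Since the final consonant of *nudej* is /j/ (voiced), it takes -um, giving *nudejum*.
The final consonant of *hoges* is /s/, which is voiceless, so the suffix is -be, giving *hogesbe*.

nudejum, hogesbe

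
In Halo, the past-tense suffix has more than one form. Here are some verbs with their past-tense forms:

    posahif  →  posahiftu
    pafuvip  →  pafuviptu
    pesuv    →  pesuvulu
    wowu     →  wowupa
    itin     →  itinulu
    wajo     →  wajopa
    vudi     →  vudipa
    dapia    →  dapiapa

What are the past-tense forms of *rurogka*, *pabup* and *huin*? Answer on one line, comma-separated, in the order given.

rurogkapa, pabuptu, huinulu

The alternation tracks the final sound of the stem — -tu when the stem ends in a voiceless consonant (*posahif*, *pafuvip*); -ulu when the stem ends in a voiced consonant (*pesuv*, *itin*); -pa when the stem ends in a vowel (*wowu*, *wajo*, *vudi*, *dapia*).
Since the final sound of *rurogka* is /a/ (a vowel), it takes -pa, giving *rurogkapa*.
*pabup* — final sound /p/ (a voiceless consonant) → -tu → *pabuptu*.
*huin* — final sound /n/ (a voiced consonant) → -ulu → *huinulu*.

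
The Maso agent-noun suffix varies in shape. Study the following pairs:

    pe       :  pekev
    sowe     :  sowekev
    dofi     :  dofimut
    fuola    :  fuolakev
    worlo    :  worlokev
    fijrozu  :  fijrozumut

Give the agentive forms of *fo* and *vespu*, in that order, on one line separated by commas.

fokev, vespumut

The alternation tracks the last vowel of the stem — -mut when the last vowel of the stem is a high vowel (*dofi*, *fijrozu*); -kev when the last vowel of the stem is a non-high vowel (*pe*, *sowe*, *fuola*, *worlo*).
*fo*: last vowel = /o/, a non-high vowel → -kev → *fokev*.
Since the last vowel of *vespu* is /u/ (a high vowel), it takes -mut, giving *vespumut*.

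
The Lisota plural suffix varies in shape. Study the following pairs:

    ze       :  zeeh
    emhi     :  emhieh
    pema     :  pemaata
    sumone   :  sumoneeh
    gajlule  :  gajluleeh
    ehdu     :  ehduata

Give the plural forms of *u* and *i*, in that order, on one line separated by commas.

The alternation tracks the last vowel of the stem — -eh when the last vowel of the stem is a front vowel (*ze*, *emhi*, *sumone*, *gajlule*); -ata when the last vowel of the stem is a back vowel (*pema*, *ehdu*).
Since the last vowel of *u* is /u/ (a back vowel), it takes -ata, giving *uata*.
Since the last vowel of *i* is /i/ (a front vowel), it takes -eh, giving *ieh*.

uata, ieh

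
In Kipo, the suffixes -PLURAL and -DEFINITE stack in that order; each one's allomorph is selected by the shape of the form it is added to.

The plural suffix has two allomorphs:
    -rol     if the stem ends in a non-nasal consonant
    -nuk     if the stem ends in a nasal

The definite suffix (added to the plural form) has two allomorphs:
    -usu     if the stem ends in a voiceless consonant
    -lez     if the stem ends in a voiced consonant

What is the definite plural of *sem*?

*sem*: final consonant = /m/, a nasal → -nuk → *semnuk*.
Since the final consonant of the plural form *semnuk* is /k/ (voiceless), it takes -usu, giving *semnukusu*.

semnukusu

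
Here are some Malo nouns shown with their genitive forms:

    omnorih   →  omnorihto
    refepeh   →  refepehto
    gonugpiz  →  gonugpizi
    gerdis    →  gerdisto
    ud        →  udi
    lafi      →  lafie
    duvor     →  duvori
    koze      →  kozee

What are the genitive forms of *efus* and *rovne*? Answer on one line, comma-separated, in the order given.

efusto, rovnee

The pattern is voicing of the final sound: -to when the stem ends in a voiceless consonant (*omnorih*, *refepeh*, *gerdis*); -i when the stem ends in a voiced consonant (*gonugpiz*, *ud*, *duvor*); -e when the stem ends in a vowel (*lafi*, *koze*).
The final sound of *efus* is /s/, which is a voiceless consonant, so the suffix is -to, giving *efusto*.
Since the final sound of *rovne* is /e/ (a vowel), it takes -e, giving *rovnee*.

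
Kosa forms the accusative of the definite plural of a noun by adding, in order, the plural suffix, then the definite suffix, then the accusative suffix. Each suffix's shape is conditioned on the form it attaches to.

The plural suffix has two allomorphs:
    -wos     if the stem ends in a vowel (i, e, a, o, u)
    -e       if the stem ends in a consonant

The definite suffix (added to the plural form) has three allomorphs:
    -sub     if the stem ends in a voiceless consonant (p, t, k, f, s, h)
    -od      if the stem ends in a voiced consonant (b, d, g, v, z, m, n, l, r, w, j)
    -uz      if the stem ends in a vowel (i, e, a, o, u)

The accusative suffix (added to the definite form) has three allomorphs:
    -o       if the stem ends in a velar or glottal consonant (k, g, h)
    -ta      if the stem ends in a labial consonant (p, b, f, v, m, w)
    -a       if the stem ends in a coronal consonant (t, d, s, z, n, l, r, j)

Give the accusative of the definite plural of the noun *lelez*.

The final sound of *lelez* is /z/, which is a consonant, so the plural suffix is -e, giving *leleze*.
The final sound of the plural form *leleze* is /e/, which is a vowel, so the definite suffix is -uz, giving *lelezeuz*.
The final consonant of the definite form *lelezeuz* is /z/, which is coronal, so the accusative suffix is -a, giving *lelezeuza*.

lelezeuza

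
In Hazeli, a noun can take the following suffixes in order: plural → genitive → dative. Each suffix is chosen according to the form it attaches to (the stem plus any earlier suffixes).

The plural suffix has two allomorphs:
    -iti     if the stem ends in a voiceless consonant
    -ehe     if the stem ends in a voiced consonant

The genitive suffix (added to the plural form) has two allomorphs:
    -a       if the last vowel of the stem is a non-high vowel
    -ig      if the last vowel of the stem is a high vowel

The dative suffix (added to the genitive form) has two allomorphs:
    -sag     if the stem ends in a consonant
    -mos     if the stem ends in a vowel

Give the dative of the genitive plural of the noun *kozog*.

kozogeheamos

Since the final consonant of *kozog* is /g/ (voiced), it takes -ehe, giving *kozogehe*.
The last vowel of the plural form *kozogehe* is /e/, which is a non-high vowel, so the genitive suffix is -a, giving *kozogehea*.
The final sound of the genitive form *kozogehea* is /a/, which is a vowel, so the dative suffix is -mos, giving *kozogeheamos*.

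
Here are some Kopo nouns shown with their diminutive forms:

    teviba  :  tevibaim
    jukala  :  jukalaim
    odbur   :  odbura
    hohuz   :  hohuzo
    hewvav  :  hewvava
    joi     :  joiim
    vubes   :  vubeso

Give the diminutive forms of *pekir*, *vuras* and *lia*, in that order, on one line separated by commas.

pekira, vuraso, liaim

Looking at the final sound of each stem: -o when the stem ends in a sibilant (*hohuz*, *vubes*); -a when the stem ends in a non-sibilant consonant (*odbur*, *hewvav*); -im when the stem ends in a vowel (*teviba*, *jukala*, *joi*).
Since the final sound of *pekir* is /r/ (a non-sibilant consonant), it takes -a, giving *pekira*.
*vuras* — final sound /s/ (a sibilant) → -o → *vuraso*.
Since the final sound of *lia* is /a/ (a vowel), it takes -im, giving *liaim*.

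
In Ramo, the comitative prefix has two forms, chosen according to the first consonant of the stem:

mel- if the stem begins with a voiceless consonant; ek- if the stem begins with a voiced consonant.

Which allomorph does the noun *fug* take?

mel-

The first consonant of *fug* is /f/, which is voiceless, so the prefix is mel-.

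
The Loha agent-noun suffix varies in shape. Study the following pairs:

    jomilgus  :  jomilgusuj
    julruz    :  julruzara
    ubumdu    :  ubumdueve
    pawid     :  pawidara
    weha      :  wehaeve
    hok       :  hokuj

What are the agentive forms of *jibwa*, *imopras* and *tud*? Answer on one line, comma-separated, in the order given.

The alternation tracks the final sound of the stem — -uj when the stem ends in a voiceless consonant (*jomilgus*, *hok*); -ara when the stem ends in a voiced consonant (*julruz*, *pawid*); -eve when the stem ends in a vowel (*ubumdu*, *weha*).
*jibwa*: final sound = /a/, a vowel → -eve → *jibwaeve*.
Since the final sound of *imopras* is /s/ (a voiceless consonant), it takes -uj, giving *imoprasuj*.
*tud* — final sound /d/ (a voiced consonant) → -ara → *tudara*.

jibwaeve, imoprasuj, tudara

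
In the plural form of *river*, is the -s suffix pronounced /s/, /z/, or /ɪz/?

The stem *river* ends in a voiced non-sibilant sound.
The plural suffix surfaces as /ɪz/ after sibilants, /s/ after other voiceless consonants, and /z/ after other voiced sounds.
So the plural -s on *river* is pronounced /z/.

/z/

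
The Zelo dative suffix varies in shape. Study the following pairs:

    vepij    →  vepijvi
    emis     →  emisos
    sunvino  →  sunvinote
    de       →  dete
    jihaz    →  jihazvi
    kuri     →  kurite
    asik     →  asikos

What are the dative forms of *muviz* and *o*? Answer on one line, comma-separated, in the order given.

muvizvi, ote

Looking at the final sound of each stem: -os when the stem ends in a voiceless consonant (*emis*, *asik*); -vi when the stem ends in a voiced consonant (*vepij*, *jihaz*); -te when the stem ends in a vowel (*sunvino*, *de*, *kuri*).
*muviz*: final sound = /z/, a voiced consonant → -vi → *muvizvi*.
*o*: final sound = /o/, a vowel → -te → *ote*.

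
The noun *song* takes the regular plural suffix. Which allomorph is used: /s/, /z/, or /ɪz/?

The stem *song* ends in a voiced non-sibilant sound.
The plural suffix surfaces as /ɪz/ after sibilants, /s/ after other voiceless consonants, and /z/ after other voiced sounds.
So the plural -s on *song* is pronounced /z/.

/z/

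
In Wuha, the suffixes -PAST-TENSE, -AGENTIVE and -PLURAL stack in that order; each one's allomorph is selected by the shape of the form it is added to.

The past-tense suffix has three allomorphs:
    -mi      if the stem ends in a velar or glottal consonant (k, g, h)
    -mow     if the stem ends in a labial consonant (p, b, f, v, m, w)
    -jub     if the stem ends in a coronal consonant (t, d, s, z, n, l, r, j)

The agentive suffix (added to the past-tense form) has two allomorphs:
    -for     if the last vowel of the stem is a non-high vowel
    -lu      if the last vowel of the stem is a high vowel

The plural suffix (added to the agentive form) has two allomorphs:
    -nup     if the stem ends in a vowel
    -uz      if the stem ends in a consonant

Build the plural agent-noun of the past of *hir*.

hirjublunup

Since the final consonant of *hir* is /r/ (coronal), it takes -jub, giving *hirjub*.
The past-tense form *hirjub* — last vowel /u/ (a high vowel) → -lu → *hirjublu*.
Since the final sound of the agentive form *hirjublu* is /u/ (a vowel), it takes -nup, giving *hirjublunup*.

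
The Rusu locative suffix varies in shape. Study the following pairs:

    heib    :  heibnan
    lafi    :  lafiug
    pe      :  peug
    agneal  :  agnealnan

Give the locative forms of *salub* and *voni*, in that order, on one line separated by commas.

salubnan, voniug

The suffix is conditioned by the final sound: -nan when the stem ends in a consonant (*heib*, *agneal*); -ug when the stem ends in a vowel (*lafi*, *pe*).
The final sound of *salub* is /b/, which is a consonant, so the suffix is -nan, giving *salubnan*.
*voni* — final sound /i/ (a vowel) → -ug → *voniug*.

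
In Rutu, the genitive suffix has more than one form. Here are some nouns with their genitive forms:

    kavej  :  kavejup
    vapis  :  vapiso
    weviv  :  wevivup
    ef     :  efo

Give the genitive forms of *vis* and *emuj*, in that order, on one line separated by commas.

The alternation tracks the final consonant of the stem — -o when the stem ends in a voiceless consonant (*vapis*, *ef*); -up when the stem ends in a voiced consonant (*kavej*, *weviv*).
The final consonant of *vis* is /s/, which is voiceless, so the suffix is -o, giving *viso*.
*emuj*: final consonant = /j/, voiced → -up → *emujup*.

viso, emujup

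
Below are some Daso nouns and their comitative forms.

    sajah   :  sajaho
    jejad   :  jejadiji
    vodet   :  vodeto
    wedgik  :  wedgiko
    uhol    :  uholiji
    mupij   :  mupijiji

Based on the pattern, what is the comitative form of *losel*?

loseliji

Looking at the final consonant of each stem: -o when the stem ends in a voiceless consonant (*sajah*, *vodet*, *wedgik*); -iji when the stem ends in a voiced consonant (*jejad*, *uhol*, *mupij*).
*losel* — final consonant /l/ (voiced) → -iji → *loseliji*.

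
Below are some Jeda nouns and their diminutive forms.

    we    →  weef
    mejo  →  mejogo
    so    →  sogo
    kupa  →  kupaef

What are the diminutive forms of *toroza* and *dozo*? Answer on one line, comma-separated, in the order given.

Looking at the last vowel of each stem: -go when the last vowel of the stem is a rounded vowel (*mejo*, *so*); -ef when the last vowel of the stem is an unrounded vowel (*we*, *kupa*).
*toroza*: last vowel = /a/, an unrounded vowel → -ef → *torozaef*.
*dozo* — last vowel /o/ (a rounded vowel) → -go → *dozogo*.

torozaef, dozogo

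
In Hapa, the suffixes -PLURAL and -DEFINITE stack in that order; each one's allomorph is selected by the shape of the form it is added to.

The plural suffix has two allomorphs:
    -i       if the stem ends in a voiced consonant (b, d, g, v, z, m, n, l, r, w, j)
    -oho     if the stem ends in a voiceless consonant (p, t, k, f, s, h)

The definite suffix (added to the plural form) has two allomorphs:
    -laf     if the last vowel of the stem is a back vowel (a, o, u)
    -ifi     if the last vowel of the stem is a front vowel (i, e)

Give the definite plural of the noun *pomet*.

pometoholaf

Since the final consonant of *pomet* is /t/ (voiceless), it takes -oho, giving *pometoho*.
The plural form *pometoho* — last vowel /o/ (a back vowel) → -laf → *pometoholaf*.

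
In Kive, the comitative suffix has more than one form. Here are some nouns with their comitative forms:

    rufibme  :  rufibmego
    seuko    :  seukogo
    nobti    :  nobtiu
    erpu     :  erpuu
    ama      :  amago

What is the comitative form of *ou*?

The pattern is height harmony: -u when the last vowel of the stem is a high vowel (*nobti*, *erpu*); -go when the last vowel of the stem is a non-high vowel (*rufibme*, *seuko*, *ama*).
Since the last vowel of *ou* is /u/ (a high vowel), it takes -u, giving *ouu*.

ouu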